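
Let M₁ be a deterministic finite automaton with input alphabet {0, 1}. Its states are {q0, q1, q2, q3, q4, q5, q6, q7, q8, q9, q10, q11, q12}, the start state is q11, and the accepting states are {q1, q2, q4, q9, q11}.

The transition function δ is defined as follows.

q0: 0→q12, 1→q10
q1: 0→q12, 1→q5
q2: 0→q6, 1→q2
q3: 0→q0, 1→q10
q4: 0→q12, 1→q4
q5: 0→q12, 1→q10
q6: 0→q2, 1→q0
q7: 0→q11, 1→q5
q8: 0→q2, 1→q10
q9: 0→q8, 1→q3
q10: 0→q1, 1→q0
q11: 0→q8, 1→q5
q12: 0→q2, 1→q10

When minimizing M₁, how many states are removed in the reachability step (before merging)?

BFS from q11 reaches {q0, q1, q2, q5, q6, q8, q10, q11, q12}; the 4 state(s) q3, q4, q7, q9 are never visited.

4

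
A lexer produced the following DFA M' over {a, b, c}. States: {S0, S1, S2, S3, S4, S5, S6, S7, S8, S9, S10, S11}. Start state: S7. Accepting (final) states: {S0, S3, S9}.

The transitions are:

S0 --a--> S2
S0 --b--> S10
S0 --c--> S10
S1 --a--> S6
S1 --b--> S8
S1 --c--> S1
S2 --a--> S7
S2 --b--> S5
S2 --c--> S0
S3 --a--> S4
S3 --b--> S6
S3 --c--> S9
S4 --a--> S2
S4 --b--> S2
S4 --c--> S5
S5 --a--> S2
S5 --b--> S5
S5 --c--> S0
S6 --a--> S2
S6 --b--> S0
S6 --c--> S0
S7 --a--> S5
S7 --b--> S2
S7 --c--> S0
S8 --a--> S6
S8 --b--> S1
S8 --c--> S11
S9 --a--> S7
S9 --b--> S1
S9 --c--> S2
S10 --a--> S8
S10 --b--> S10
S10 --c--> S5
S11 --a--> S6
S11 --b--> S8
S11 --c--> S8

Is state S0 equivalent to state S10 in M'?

States {S3,S4,S9} cannot be reached from the start state, so discard them.
Initial partition by acceptance: {S0} | {S1,S2,S5,S6,S7,S8,S10,S11}.
Refine {S1,S2,S5,S6,S7,S8,S10,S11} on symbol b: members go to different blocks, giving {S1,S2,S5,S7,S8,S10,S11} and {S6}.
Split {S1,S2,S5,S7,S8,S10,S11} by δ(·,a) → {S2,S5,S7,S10} and {S1,S8,S11}.
Split {S2,S5,S7,S10} by δ(·,a) → {S2,S5,S7} and {S10}.
The partition is now stable with 5 blocks: {S0} | {S2,S5,S7} | {S6} | {S1,S8,S11} | {S10}.
S0 and S10 end up in different blocks, so they are distinguishable. For instance, the string 'ε' is accepted from only S0.

No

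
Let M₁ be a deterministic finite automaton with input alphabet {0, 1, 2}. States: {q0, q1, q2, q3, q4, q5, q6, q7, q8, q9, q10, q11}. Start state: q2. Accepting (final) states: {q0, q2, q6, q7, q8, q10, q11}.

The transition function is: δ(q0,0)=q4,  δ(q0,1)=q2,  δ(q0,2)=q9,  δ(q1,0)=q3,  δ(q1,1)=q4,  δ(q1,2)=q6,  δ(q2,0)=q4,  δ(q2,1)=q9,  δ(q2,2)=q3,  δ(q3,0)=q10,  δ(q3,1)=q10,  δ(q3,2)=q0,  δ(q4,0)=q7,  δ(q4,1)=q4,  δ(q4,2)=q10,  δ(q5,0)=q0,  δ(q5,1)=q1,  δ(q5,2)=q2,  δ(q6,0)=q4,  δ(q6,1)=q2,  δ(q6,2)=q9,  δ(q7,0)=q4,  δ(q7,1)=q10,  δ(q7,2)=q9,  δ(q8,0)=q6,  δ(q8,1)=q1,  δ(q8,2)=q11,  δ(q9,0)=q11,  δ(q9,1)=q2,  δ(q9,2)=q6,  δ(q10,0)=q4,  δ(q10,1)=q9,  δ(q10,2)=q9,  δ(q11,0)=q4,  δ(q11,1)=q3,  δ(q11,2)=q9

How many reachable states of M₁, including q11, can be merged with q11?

3

Reachable states from the start: {q0,q2,q3,q4,q6,q7,q9,q10,q11}. Unreachable: {q1,q5,q8} — drop them.
Start with accepting vs non-accepting: {q0,q2,q6,q7,q10,q11} | {q3,q4,q9}.
On input 1, block {q0,q2,q6,q7,q10,q11} splits into {q0,q6,q7} and {q2,q10,q11}.
Split {q3,q4,q9} by δ(·,0) → {q3,q9} and {q4}.
Stable partition: {q0,q6,q7} | {q3,q9} | {q2,q10,q11} | {q4} — 4 equivalence classes.
State q11 belongs to the block {q2,q10,q11}, which has 3 states.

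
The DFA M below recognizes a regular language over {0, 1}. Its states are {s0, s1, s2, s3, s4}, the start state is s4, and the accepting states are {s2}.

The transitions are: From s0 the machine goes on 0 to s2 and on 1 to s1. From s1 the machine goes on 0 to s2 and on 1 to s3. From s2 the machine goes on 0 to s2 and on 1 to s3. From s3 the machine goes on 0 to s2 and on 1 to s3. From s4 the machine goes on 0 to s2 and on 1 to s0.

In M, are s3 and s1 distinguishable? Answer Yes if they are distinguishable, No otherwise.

No

Every state is reachable, so we keep all 5.
P0 = {s2} | {s0,s1,s3,s4}.
No further refinement is possible. Final partition (2 blocks): {s2} | {s0,s1,s3,s4}.
s3 and s1 lie in the same block of the stable partition, so they are equivalent — no string distinguishes them.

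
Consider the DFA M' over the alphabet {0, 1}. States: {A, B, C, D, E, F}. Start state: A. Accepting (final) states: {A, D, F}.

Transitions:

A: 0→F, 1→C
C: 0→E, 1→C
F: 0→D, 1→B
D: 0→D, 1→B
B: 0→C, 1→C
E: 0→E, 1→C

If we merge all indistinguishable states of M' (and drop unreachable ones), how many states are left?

2

P0 = {A,D,F} | {B,C,E}.
Stable partition: {A,D,F} | {B,C,E} — 2 equivalence classes.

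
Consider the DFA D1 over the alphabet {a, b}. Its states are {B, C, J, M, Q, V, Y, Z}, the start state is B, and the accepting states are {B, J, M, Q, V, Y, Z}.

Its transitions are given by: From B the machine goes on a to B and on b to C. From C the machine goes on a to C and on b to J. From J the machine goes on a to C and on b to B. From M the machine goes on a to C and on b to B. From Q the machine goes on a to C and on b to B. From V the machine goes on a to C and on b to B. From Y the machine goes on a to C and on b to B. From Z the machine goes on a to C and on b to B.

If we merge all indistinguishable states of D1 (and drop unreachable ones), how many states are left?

3

First remove the unreachable states {M,Q,V,Y,Z}; 3 states remain.
Initial partition by acceptance: {B,J} | {C}.
Refine {B,J} on symbol a: members go to different blocks, giving {B} and {J}.
Stable partition: {B} | {C} | {J} — 3 equivalence classes.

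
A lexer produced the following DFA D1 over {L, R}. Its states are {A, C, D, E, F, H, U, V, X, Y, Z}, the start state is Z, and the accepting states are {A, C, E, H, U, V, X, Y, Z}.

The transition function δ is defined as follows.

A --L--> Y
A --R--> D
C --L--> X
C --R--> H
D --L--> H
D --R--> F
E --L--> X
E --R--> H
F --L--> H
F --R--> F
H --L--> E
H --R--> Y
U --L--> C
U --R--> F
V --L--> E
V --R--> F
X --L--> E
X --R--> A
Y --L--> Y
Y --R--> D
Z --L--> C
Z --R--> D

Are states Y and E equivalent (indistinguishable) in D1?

First remove the unreachable states {U,V}; 9 states remain.
P0 = {A,C,E,H,X,Y,Z} | {D,F}.
On input R, block {A,C,E,H,X,Y,Z} splits into {C,E,H,X} and {A,Y,Z}.
On input R, block {C,E,H,X} splits into {H,X} and {C,E}.
Refine {A,Y,Z} on symbol L: members go to different blocks, giving {A,Y} and {Z}.
The partition is now stable with 5 blocks: {H,X} | {D,F} | {A,Y} | {C,E} | {Z}.
Y and E end up in different blocks, so they are distinguishable. For instance, the string 'R' is accepted from only E.

No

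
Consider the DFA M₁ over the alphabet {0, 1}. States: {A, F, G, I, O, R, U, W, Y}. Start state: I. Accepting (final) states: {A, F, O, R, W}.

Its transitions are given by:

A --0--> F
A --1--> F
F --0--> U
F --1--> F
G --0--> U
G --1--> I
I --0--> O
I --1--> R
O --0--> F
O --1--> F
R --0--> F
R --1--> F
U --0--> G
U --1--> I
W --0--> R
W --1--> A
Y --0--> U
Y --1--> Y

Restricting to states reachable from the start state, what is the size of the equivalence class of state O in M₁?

2

States {A,W,Y} cannot be reached from the start state, so discard them.
P0 = {F,O,R} | {G,I,U}.
Refine {F,O,R} on symbol 0: members go to different blocks, giving {O,R} and {F}.
Refine {G,I,U} on symbol 0: members go to different blocks, giving {G,U} and {I}.
No further refinement is possible. Final partition (4 blocks): {O,R} | {G,U} | {F} | {I}.
The equivalence class containing O is {O,R}, of size 2.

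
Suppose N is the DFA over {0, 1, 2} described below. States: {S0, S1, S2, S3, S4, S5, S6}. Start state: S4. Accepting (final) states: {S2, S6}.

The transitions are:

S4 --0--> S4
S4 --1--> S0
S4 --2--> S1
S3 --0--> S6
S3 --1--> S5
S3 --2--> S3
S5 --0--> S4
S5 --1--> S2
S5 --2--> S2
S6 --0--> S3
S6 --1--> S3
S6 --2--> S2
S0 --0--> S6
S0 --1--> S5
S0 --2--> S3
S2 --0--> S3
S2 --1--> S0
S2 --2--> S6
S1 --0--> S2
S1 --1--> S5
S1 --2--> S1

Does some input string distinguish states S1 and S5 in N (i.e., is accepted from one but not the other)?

Yes

All states are reachable from the start state.
Start with accepting vs non-accepting: {S2,S6} | {S0,S1,S3,S4,S5}.
Split {S0,S1,S3,S4,S5} by δ(·,0) → {S0,S1,S3} and {S4,S5}.
Split {S4,S5} by δ(·,1) → {S4} and {S5}.
The partition is now stable with 4 blocks: {S2,S6} | {S0,S1,S3} | {S4} | {S5}.
S1 and S5 end up in different blocks, so they are distinguishable. For instance, the string '0' is accepted from only S1.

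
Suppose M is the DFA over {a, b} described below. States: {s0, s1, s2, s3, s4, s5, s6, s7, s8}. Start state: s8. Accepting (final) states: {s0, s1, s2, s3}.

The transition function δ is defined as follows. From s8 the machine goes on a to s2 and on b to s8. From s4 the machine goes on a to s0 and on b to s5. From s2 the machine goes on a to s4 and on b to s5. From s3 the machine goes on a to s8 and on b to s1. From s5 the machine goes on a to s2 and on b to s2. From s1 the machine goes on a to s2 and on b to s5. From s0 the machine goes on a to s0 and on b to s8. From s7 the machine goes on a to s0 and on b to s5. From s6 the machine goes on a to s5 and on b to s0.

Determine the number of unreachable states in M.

Starting at s8 and following transitions, the reachable set is {s0, s2, s4, s5, s8}. That leaves s1, s3, s6, s7 unreachable — 4 in total.

4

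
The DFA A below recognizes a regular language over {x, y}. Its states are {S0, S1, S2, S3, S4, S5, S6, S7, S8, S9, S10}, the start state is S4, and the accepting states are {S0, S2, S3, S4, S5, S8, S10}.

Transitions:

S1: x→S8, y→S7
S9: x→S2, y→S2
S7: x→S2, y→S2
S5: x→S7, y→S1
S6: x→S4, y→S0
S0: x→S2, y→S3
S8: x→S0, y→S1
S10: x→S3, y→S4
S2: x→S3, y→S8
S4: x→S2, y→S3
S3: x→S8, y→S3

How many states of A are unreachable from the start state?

4

Starting at S4 and following transitions, the reachable set is {S0, S1, S2, S3, S4, S7, S8}. That leaves S5, S6, S9, S10 unreachable — 4 in total.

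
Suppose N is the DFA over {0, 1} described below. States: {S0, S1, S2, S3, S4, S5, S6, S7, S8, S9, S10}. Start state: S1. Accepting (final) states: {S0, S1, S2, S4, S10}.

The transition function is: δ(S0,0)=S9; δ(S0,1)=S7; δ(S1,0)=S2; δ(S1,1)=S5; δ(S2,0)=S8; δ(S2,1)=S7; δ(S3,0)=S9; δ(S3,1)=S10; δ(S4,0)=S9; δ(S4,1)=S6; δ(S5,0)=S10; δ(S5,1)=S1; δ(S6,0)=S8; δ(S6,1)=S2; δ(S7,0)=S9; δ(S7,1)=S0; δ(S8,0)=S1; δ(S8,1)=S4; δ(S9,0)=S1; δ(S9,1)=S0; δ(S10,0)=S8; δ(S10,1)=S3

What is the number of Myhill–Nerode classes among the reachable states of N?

5

All states are reachable from the start state.
Start with accepting vs non-accepting: {S0,S1,S2,S4,S10} | {S3,S5,S6,S7,S8,S9}.
On input 0, block {S0,S1,S2,S4,S10} splits into {S0,S2,S4,S10} and {S1}.
On input 0, block {S3,S5,S6,S7,S8,S9} splits into {S3,S6,S7} and {S8,S9} and {S5}.
No further refinement is possible. Final partition (5 blocks): {S0,S2,S4,S10} | {S3,S6,S7} | {S1} | {S8,S9} | {S5}.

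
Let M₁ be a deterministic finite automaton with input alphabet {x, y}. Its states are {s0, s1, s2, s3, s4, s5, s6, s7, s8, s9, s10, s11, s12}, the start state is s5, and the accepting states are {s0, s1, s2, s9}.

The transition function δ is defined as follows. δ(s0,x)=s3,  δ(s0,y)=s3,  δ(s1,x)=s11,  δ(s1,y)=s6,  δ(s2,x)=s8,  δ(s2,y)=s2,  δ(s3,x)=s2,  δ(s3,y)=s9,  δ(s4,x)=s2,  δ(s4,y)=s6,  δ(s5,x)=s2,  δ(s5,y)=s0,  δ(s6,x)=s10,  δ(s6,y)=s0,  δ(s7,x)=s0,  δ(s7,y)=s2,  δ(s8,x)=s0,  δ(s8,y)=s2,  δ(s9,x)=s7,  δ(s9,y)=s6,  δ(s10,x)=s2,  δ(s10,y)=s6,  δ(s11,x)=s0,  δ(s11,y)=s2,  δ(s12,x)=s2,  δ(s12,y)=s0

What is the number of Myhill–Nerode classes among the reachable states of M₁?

8

Reachable states from the start: {s0,s2,s3,s5,s6,s7,s8,s9,s10}. Unreachable: {s1,s4,s11,s12} — drop them.
Initial partition by acceptance: {s0,s2,s9} | {s3,s5,s6,s7,s8,s10}.
On input y, block {s0,s2,s9} splits into {s0,s9} and {s2}.
Refine {s3,s5,s6,s7,s8,s10} on symbol x: members go to different blocks, giving {s3,s5,s10} and {s7,s8} and {s6}.
On input x, block {s0,s9} splits into {s0} and {s9}.
On input y, block {s3,s5,s10} splits into {s3} and {s5} and {s10}.
No further refinement is possible. Final partition (8 blocks): {s0} | {s3} | {s2} | {s7,s8} | {s6} | {s9} | {s5} | {s10}.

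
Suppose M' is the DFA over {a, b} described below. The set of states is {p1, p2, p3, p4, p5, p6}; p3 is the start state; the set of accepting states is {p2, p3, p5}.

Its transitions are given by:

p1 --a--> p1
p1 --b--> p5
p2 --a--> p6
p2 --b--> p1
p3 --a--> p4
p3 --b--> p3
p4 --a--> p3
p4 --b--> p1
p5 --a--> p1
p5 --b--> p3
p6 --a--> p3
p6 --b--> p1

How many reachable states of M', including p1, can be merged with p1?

States {p2,p6} cannot be reached from the start state, so discard them.
P0 = {p3,p5} | {p1,p4}.
On input a, block {p1,p4} splits into {p1} and {p4}.
Split {p3,p5} by δ(·,a) → {p3} and {p5}.
No further refinement is possible. Final partition (4 blocks): {p3} | {p1} | {p4} | {p5}.
State p1 belongs to the block {p1}, which has 1 states.

1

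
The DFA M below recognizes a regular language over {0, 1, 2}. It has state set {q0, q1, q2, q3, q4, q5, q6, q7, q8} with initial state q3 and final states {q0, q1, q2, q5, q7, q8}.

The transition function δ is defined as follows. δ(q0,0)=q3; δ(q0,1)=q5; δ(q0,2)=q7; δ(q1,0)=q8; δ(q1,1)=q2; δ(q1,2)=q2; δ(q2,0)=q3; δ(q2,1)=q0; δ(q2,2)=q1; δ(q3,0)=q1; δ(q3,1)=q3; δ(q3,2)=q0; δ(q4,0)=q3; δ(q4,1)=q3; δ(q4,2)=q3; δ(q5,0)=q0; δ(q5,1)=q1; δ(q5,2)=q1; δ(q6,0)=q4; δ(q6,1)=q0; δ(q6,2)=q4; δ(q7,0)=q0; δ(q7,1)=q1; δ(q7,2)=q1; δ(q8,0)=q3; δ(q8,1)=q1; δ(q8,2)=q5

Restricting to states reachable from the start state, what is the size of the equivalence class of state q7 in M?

2

First remove the unreachable states {q4,q6}; 7 states remain.
Initial partition by acceptance: {q0,q1,q2,q5,q7,q8} | {q3}.
Refine {q0,q1,q2,q5,q7,q8} on symbol 0: members go to different blocks, giving {q0,q2,q8} and {q1,q5,q7}.
Refine {q0,q2,q8} on symbol 1: members go to different blocks, giving {q0,q8} and {q2}.
Split {q1,q5,q7} by δ(·,1) → {q5,q7} and {q1}.
On input 1, block {q0,q8} splits into {q0} and {q8}.
No further refinement is possible. Final partition (6 blocks): {q0} | {q3} | {q5,q7} | {q2} | {q1} | {q8}.
The equivalence class containing q7 is {q5,q7}, of size 2.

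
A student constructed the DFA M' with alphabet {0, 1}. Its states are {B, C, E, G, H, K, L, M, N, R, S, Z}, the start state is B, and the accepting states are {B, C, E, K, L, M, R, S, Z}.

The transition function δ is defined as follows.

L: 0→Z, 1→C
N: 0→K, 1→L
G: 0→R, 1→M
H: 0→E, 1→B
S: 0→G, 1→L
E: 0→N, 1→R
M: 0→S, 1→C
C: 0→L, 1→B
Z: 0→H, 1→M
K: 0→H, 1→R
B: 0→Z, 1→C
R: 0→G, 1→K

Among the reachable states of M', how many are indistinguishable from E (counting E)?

3

Every state is reachable, so we keep all 12.
P0 = {B,C,E,K,L,M,R,S,Z} | {G,H,N}.
On input 0, block {B,C,E,K,L,M,R,S,Z} splits into {E,K,R,S,Z} and {B,C,L,M}.
On input 1, block {E,K,R,S,Z} splits into {E,K,R} and {S,Z}.
On input 0, block {B,C,L,M} splits into {B,L,M} and {C}.
Stable partition: {E,K,R} | {G,H,N} | {B,L,M} | {S,Z} | {C} — 5 equivalence classes.
State E belongs to the block {E,K,R}, which has 3 states.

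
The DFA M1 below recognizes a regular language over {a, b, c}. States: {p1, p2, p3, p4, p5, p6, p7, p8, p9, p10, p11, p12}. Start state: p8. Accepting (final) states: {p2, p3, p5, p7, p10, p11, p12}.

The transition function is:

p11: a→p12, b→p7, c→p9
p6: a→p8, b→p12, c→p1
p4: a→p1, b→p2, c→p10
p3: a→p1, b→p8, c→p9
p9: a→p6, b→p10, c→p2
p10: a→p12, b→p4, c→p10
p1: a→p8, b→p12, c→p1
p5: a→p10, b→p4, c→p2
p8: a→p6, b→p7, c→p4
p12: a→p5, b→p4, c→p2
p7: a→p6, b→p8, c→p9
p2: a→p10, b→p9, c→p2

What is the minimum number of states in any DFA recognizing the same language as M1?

First remove the unreachable states {p3,p11}; 10 states remain.
Initial partition by acceptance: {p2,p5,p7,p10,p12} | {p1,p4,p6,p8,p9}.
Refine {p2,p5,p7,p10,p12} on symbol a: members go to different blocks, giving {p2,p5,p10,p12} and {p7}.
Refine {p1,p4,p6,p8,p9} on symbol b: members go to different blocks, giving {p1,p4,p6,p9} and {p8}.
Refine {p1,p4,p6,p9} on symbol a: members go to different blocks, giving {p1,p6} and {p4,p9}.
Stable partition: {p2,p5,p10,p12} | {p1,p6} | {p7} | {p8} | {p4,p9} — 5 equivalence classes.

5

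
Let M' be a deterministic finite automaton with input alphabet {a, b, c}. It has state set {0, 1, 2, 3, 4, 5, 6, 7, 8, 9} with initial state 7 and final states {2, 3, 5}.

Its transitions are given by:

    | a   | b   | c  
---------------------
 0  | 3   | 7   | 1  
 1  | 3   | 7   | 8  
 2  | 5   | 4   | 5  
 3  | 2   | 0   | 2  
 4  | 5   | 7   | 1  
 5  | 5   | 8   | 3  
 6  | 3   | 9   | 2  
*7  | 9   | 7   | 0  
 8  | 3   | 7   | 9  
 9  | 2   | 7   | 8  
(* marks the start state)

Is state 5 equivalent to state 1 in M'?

States {6} cannot be reached from the start state, so discard them.
Start with accepting vs non-accepting: {2,3,5} | {0,1,4,7,8,9}.
On input a, block {0,1,4,7,8,9} splits into {0,1,4,8,9} and {7}.
The partition is now stable with 3 blocks: {2,3,5} | {0,1,4,8,9} | {7}.
5 and 1 end up in different blocks, so they are distinguishable. For instance, the string 'ε' is accepted from only 5.

No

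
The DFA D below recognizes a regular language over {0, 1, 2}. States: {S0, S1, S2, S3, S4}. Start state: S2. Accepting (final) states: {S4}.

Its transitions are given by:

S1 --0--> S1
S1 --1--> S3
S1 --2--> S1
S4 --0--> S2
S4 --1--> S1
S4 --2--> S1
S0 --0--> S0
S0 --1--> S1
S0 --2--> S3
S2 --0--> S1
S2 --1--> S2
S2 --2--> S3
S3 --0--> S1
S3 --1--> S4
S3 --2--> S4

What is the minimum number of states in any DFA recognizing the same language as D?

4

Reachable states from the start: {S1,S2,S3,S4}. Unreachable: {S0} — drop them.
Initial partition by acceptance: {S4} | {S1,S2,S3}.
Refine {S1,S2,S3} on symbol 1: members go to different blocks, giving {S1,S2} and {S3}.
Refine {S1,S2} on symbol 1: members go to different blocks, giving {S1} and {S2}.
The partition is now stable with 4 blocks: {S4} | {S1} | {S3} | {S2}.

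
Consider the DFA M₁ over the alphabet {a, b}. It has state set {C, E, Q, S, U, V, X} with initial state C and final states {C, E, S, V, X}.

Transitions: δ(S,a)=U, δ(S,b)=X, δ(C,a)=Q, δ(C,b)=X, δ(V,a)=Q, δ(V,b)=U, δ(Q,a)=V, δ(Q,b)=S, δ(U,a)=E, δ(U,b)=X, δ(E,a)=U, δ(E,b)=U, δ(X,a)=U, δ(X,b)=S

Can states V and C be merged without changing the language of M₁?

Every state is reachable, so we keep all 7.
Start with accepting vs non-accepting: {C,E,S,V,X} | {Q,U}.
Refine {C,E,S,V,X} on symbol b: members go to different blocks, giving {C,S,X} and {E,V}.
Stable partition: {C,S,X} | {Q,U} | {E,V} — 3 equivalence classes.
V and C end up in different blocks, so they are distinguishable. For instance, the string 'b' is accepted from only C.

No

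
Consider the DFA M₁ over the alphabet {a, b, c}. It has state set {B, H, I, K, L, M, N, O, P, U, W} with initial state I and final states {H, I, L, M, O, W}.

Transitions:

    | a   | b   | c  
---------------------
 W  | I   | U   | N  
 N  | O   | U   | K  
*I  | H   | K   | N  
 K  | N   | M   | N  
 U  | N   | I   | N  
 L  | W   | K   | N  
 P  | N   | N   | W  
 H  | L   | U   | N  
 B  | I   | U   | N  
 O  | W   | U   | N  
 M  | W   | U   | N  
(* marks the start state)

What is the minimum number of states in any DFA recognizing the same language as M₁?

First remove the unreachable states {B,P}; 9 states remain.
Start with accepting vs non-accepting: {H,I,L,M,O,W} | {K,N,U}.
Split {K,N,U} by δ(·,a) → {K,U} and {N}.
No further refinement is possible. Final partition (3 blocks): {H,I,L,M,O,W} | {K,U} | {N}.

3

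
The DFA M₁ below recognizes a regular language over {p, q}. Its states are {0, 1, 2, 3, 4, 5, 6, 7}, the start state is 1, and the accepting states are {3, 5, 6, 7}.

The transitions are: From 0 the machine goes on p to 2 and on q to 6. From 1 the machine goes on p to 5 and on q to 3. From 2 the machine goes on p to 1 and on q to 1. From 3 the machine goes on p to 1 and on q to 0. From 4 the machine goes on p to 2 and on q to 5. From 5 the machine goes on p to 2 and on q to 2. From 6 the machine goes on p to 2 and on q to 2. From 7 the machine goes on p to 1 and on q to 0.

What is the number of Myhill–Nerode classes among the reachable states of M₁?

5

Reachable states from the start: {0,1,2,3,5,6}. Unreachable: {4,7} — drop them.
Start with accepting vs non-accepting: {3,5,6} | {0,1,2}.
Split {0,1,2} by δ(·,p) → {0,2} and {1}.
On input p, block {3,5,6} splits into {5,6} and {3}.
On input p, block {0,2} splits into {0} and {2}.
The partition is now stable with 5 blocks: {5,6} | {0} | {1} | {3} | {2}.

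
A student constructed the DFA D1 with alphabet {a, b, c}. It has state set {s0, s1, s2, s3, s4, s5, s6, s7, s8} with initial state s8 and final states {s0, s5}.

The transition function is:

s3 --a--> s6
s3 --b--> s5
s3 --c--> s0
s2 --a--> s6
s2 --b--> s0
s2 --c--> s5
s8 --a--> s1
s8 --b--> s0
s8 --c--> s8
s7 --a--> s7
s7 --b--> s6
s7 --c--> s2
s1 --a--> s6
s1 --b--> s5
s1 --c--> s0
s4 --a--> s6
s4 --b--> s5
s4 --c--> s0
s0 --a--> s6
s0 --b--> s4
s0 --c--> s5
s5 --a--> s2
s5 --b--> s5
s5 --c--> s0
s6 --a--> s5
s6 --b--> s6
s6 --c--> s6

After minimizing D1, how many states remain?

States {s3,s7} cannot be reached from the start state, so discard them.
P0 = {s0,s5} | {s1,s2,s4,s6,s8}.
Split {s0,s5} by δ(·,b) → {s0} and {s5}.
Refine {s1,s2,s4,s6,s8} on symbol a: members go to different blocks, giving {s1,s2,s4,s8} and {s6}.
On input a, block {s1,s2,s4,s8} splits into {s1,s2,s4} and {s8}.
Refine {s1,s2,s4} on symbol b: members go to different blocks, giving {s1,s4} and {s2}.
Stable partition: {s0} | {s1,s4} | {s5} | {s6} | {s8} | {s2} — 6 equivalence classes.

6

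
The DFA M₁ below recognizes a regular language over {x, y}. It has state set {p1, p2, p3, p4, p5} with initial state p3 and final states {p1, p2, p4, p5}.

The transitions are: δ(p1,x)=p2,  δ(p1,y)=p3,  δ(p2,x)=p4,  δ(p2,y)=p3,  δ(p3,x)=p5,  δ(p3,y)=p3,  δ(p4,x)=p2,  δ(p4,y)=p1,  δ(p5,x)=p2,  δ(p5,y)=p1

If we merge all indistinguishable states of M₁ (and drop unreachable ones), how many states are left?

P0 = {p1,p2,p4,p5} | {p3}.
Refine {p1,p2,p4,p5} on symbol y: members go to different blocks, giving {p1,p2} and {p4,p5}.
Refine {p1,p2} on symbol x: members go to different blocks, giving {p1} and {p2}.
No further refinement is possible. Final partition (4 blocks): {p1} | {p3} | {p4,p5} | {p2}.

4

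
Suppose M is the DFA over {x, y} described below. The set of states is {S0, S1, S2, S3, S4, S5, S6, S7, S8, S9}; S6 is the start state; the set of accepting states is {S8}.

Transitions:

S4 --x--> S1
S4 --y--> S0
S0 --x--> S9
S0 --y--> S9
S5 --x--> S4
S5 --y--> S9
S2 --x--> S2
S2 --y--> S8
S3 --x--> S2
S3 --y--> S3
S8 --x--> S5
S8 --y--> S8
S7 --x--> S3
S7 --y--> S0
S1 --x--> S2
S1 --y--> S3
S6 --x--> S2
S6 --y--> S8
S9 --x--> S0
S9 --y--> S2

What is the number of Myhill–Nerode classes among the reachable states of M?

Reachable states from the start: {S0,S1,S2,S3,S4,S5,S6,S8,S9}. Unreachable: {S7} — drop them.
Initial partition by acceptance: {S8} | {S0,S1,S2,S3,S4,S5,S6,S9}.
Split {S0,S1,S2,S3,S4,S5,S6,S9} by δ(·,y) → {S0,S1,S3,S4,S5,S9} and {S2,S6}.
Split {S0,S1,S3,S4,S5,S9} by δ(·,x) → {S0,S4,S5,S9} and {S1,S3}.
Refine {S0,S4,S5,S9} on symbol x: members go to different blocks, giving {S0,S5,S9} and {S4}.
Split {S0,S5,S9} by δ(·,x) → {S0,S9} and {S5}.
Refine {S0,S9} on symbol y: members go to different blocks, giving {S0} and {S9}.
Stable partition: {S8} | {S0} | {S2,S6} | {S1,S3} | {S4} | {S5} | {S9} — 7 equivalence classes.

7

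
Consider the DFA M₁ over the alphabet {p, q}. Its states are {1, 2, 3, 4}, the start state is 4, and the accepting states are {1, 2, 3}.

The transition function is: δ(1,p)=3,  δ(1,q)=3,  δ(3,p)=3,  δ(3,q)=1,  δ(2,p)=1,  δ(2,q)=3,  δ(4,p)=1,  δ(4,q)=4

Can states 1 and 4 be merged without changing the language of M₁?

Reachable states from the start: {1,3,4}. Unreachable: {2} — drop them.
P0 = {1,3} | {4}.
No further refinement is possible. Final partition (2 blocks): {1,3} | {4}.
1 and 4 end up in different blocks, so they are distinguishable. For instance, the string 'ε' is accepted from only 1.

No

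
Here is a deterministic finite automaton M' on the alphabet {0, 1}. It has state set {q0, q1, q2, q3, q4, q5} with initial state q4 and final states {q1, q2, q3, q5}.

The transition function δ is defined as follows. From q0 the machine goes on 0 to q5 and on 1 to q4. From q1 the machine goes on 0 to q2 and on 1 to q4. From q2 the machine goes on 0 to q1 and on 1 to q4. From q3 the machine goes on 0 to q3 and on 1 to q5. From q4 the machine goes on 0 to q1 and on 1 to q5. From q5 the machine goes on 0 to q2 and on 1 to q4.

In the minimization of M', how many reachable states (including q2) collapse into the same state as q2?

3

First remove the unreachable states {q0,q3}; 4 states remain.
Start with accepting vs non-accepting: {q1,q2,q5} | {q4}.
The partition is now stable with 2 blocks: {q1,q2,q5} | {q4}.
State q2 belongs to the block {q1,q2,q5}, which has 3 states.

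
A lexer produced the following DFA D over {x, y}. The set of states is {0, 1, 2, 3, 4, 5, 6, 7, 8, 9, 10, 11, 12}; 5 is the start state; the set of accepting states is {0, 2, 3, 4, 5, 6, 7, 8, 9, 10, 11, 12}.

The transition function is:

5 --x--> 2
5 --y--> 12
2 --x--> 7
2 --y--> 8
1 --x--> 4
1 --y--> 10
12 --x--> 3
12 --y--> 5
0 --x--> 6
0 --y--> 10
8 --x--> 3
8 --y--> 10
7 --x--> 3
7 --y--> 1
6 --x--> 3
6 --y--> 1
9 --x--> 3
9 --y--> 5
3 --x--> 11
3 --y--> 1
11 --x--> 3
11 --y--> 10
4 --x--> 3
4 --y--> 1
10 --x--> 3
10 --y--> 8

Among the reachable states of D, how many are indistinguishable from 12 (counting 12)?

States {0,6,9} cannot be reached from the start state, so discard them.
P0 = {2,3,4,5,7,8,10,11,12} | {1}.
On input y, block {2,3,4,5,7,8,10,11,12} splits into {2,5,8,10,11,12} and {3,4,7}.
Refine {2,5,8,10,11,12} on symbol x: members go to different blocks, giving {2,8,10,11,12} and {5}.
On input y, block {2,8,10,11,12} splits into {2,8,10,11} and {12}.
Split {3,4,7} by δ(·,x) → {4,7} and {3}.
Split {2,8,10,11} by δ(·,x) → {8,10,11} and {2}.
The partition is now stable with 7 blocks: {8,10,11} | {1} | {4,7} | {5} | {12} | {3} | {2}.
State 12 belongs to the block {12}, which has 1 states.

1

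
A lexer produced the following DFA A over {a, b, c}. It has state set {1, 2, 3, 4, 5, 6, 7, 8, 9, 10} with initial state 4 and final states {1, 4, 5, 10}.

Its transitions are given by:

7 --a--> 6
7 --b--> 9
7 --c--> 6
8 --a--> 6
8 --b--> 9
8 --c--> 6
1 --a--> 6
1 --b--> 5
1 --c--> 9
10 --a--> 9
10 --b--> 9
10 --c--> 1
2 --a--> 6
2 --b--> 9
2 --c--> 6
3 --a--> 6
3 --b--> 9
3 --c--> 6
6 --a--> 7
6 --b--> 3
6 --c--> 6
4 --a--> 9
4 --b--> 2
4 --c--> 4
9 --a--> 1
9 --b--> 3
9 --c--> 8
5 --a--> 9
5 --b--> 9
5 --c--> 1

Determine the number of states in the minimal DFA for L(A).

6

States {10} cannot be reached from the start state, so discard them.
Start with accepting vs non-accepting: {1,4,5} | {2,3,6,7,8,9}.
On input b, block {1,4,5} splits into {4,5} and {1}.
On input c, block {4,5} splits into {4} and {5}.
On input a, block {2,3,6,7,8,9} splits into {2,3,6,7,8} and {9}.
Refine {2,3,6,7,8} on symbol b: members go to different blocks, giving {2,3,7,8} and {6}.
The partition is now stable with 6 blocks: {4} | {2,3,7,8} | {1} | {5} | {9} | {6}.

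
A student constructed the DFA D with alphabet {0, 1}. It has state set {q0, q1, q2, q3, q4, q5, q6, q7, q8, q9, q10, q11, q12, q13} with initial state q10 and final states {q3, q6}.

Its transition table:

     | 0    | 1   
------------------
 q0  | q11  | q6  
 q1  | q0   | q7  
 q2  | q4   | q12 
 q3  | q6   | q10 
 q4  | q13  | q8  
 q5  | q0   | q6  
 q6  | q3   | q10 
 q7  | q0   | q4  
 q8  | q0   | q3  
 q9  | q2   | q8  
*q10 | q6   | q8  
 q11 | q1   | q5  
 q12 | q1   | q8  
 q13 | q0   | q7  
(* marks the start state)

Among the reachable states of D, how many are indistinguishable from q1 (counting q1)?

First remove the unreachable states {q2,q9,q12}; 11 states remain.
Initial partition by acceptance: {q3,q6} | {q0,q1,q4,q5,q7,q8,q10,q11,q13}.
Refine {q0,q1,q4,q5,q7,q8,q10,q11,q13} on symbol 0: members go to different blocks, giving {q0,q1,q4,q5,q7,q8,q11,q13} and {q10}.
On input 1, block {q0,q1,q4,q5,q7,q8,q11,q13} splits into {q1,q4,q7,q11,q13} and {q0,q5,q8}.
Refine {q1,q4,q7,q11,q13} on symbol 0: members go to different blocks, giving {q1,q7,q13} and {q4,q11}.
On input 1, block {q1,q7,q13} splits into {q1,q13} and {q7}.
Refine {q0,q5,q8} on symbol 0: members go to different blocks, giving {q5,q8} and {q0}.
No further refinement is possible. Final partition (7 blocks): {q3,q6} | {q1,q13} | {q10} | {q5,q8} | {q4,q11} | {q7} | {q0}.
The equivalence class containing q1 is {q1,q13}, of size 2.

2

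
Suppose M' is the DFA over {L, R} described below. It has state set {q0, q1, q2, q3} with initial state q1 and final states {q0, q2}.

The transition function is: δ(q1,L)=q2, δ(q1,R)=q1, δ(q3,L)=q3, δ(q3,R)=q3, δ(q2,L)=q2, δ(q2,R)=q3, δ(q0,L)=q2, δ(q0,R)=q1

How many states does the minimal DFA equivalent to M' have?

3

First remove the unreachable states {q0}; 3 states remain.
Initial partition by acceptance: {q2} | {q1,q3}.
Refine {q1,q3} on symbol L: members go to different blocks, giving {q1} and {q3}.
Stable partition: {q2} | {q1} | {q3} — 3 equivalence classes.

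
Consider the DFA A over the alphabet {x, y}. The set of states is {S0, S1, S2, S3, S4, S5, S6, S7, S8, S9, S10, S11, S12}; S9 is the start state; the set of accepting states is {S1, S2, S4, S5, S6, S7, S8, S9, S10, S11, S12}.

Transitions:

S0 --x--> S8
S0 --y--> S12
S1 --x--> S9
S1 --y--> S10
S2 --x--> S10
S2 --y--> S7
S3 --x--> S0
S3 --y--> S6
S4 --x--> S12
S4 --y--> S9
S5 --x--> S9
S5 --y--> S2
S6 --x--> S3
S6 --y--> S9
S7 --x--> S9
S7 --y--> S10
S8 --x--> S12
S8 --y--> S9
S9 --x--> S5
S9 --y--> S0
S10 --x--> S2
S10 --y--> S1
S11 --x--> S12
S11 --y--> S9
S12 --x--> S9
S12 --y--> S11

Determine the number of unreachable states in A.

3

Starting at S9 and following transitions, the reachable set is {S0, S1, S2, S5, S7, S8, S9, S10, S11, S12}. That leaves S3, S4, S6 unreachable — 3 in total.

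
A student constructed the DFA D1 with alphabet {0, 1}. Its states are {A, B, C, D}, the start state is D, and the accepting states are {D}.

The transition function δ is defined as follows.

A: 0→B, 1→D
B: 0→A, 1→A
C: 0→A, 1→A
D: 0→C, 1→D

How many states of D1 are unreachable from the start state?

Exploring from D, all states are eventually visited, so none are unreachable.

0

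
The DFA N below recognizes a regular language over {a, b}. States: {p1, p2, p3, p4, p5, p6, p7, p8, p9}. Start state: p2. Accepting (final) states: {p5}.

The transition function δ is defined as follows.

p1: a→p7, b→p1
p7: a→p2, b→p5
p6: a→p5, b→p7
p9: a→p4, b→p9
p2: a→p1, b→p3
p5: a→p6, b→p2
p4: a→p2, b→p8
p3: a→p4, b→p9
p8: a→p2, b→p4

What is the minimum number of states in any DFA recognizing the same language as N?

7

Every state is reachable, so we keep all 9.
P0 = {p5} | {p1,p2,p3,p4,p6,p7,p8,p9}.
Refine {p1,p2,p3,p4,p6,p7,p8,p9} on symbol a: members go to different blocks, giving {p1,p2,p3,p4,p7,p8,p9} and {p6}.
On input b, block {p1,p2,p3,p4,p7,p8,p9} splits into {p1,p2,p3,p4,p8,p9} and {p7}.
On input a, block {p1,p2,p3,p4,p8,p9} splits into {p2,p3,p4,p8,p9} and {p1}.
Split {p2,p3,p4,p8,p9} by δ(·,a) → {p3,p4,p8,p9} and {p2}.
Refine {p3,p4,p8,p9} on symbol a: members go to different blocks, giving {p3,p9} and {p4,p8}.
No further refinement is possible. Final partition (7 blocks): {p5} | {p3,p9} | {p6} | {p7} | {p1} | {p2} | {p4,p8}.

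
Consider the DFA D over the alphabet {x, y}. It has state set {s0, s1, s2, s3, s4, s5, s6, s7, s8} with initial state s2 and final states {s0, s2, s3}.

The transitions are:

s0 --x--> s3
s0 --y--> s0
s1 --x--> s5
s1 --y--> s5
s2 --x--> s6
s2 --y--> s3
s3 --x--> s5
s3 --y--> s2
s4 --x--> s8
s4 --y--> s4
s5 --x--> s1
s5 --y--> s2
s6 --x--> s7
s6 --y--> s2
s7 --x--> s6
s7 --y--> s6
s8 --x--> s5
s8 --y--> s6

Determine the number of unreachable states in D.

Starting at s2 and following transitions, the reachable set is {s1, s2, s3, s5, s6, s7}. That leaves s0, s4, s8 unreachable — 3 in total.

3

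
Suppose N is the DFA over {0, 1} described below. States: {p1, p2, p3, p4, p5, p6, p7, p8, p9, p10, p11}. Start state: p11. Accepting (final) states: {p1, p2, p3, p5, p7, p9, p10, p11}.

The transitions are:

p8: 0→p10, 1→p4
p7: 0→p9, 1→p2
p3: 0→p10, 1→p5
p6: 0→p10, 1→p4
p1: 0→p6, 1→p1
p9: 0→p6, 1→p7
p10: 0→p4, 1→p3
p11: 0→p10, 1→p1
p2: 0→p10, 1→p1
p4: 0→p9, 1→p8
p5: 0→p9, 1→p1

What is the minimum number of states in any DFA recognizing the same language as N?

Every state is reachable, so we keep all 11.
P0 = {p1,p2,p3,p5,p7,p9,p10,p11} | {p4,p6,p8}.
On input 0, block {p1,p2,p3,p5,p7,p9,p10,p11} splits into {p2,p3,p5,p7,p11} and {p1,p9,p10}.
Split {p2,p3,p5,p7,p11} by δ(·,1) → {p2,p5,p11} and {p3,p7}.
Split {p1,p9,p10} by δ(·,1) → {p9,p10} and {p1}.
No further refinement is possible. Final partition (5 blocks): {p2,p5,p11} | {p4,p6,p8} | {p9,p10} | {p3,p7} | {p1}.

5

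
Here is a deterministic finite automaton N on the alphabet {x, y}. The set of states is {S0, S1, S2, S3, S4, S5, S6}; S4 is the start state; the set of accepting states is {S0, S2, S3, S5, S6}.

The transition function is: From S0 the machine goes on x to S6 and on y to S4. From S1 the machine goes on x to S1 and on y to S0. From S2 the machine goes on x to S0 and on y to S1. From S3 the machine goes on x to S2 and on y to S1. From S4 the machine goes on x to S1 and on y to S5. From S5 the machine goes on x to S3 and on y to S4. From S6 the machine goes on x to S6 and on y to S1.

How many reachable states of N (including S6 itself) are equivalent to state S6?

5

Every state is reachable, so we keep all 7.
P0 = {S0,S2,S3,S5,S6} | {S1,S4}.
Stable partition: {S0,S2,S3,S5,S6} | {S1,S4} — 2 equivalence classes.
The equivalence class containing S6 is {S0,S2,S3,S5,S6}, of size 5.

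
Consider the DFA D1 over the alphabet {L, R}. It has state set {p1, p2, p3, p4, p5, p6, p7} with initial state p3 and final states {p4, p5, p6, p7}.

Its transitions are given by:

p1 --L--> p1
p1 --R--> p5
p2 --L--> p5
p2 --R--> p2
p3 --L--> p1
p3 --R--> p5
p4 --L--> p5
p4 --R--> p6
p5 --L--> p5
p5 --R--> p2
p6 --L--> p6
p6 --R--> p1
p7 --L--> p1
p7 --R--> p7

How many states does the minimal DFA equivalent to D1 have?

3

Reachable states from the start: {p1,p2,p3,p5}. Unreachable: {p4,p6,p7} — drop them.
Start with accepting vs non-accepting: {p5} | {p1,p2,p3}.
On input L, block {p1,p2,p3} splits into {p1,p3} and {p2}.
The partition is now stable with 3 blocks: {p5} | {p1,p3} | {p2}.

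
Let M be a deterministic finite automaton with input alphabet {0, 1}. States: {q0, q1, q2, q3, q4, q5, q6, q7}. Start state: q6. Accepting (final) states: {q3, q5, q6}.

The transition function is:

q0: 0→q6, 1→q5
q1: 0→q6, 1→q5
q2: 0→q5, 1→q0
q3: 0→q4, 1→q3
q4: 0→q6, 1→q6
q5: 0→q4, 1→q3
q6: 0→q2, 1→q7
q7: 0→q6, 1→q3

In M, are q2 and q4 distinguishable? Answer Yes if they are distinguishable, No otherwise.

Reachable states from the start: {q0,q2,q3,q4,q5,q6,q7}. Unreachable: {q1} — drop them.
Initial partition by acceptance: {q3,q5,q6} | {q0,q2,q4,q7}.
Split {q3,q5,q6} by δ(·,1) → {q3,q5} and {q6}.
On input 0, block {q0,q2,q4,q7} splits into {q0,q4,q7} and {q2}.
Split {q0,q4,q7} by δ(·,1) → {q0,q7} and {q4}.
The partition is now stable with 5 blocks: {q3,q5} | {q0,q7} | {q6} | {q2} | {q4}.
q2 and q4 end up in different blocks, so they are distinguishable. For instance, the string '1' is accepted from only q4.

Yes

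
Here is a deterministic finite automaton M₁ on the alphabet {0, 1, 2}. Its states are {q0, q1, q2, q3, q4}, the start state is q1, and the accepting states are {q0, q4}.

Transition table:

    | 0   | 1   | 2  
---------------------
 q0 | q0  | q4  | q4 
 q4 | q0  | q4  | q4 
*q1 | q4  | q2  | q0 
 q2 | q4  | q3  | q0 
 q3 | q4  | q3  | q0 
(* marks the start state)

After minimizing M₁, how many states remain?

Start with accepting vs non-accepting: {q0,q4} | {q1,q2,q3}.
Stable partition: {q0,q4} | {q1,q2,q3} — 2 equivalence classes.

2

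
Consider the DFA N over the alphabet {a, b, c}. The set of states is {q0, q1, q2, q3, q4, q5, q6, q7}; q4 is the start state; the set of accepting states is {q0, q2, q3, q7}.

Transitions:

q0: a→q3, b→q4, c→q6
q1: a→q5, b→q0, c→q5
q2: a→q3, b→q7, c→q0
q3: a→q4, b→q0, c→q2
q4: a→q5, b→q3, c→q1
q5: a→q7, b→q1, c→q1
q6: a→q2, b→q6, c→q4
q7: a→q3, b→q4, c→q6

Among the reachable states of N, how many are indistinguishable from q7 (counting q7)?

Start with accepting vs non-accepting: {q0,q2,q3,q7} | {q1,q4,q5,q6}.
Split {q0,q2,q3,q7} by δ(·,a) → {q0,q2,q7} and {q3}.
Refine {q0,q2,q7} on symbol b: members go to different blocks, giving {q0,q7} and {q2}.
Split {q1,q4,q5,q6} by δ(·,a) → {q1,q4} and {q5} and {q6}.
On input b, block {q1,q4} splits into {q1} and {q4}.
No further refinement is possible. Final partition (7 blocks): {q0,q7} | {q1} | {q3} | {q2} | {q5} | {q6} | {q4}.
State q7 belongs to the block {q0,q7}, which has 2 states.

2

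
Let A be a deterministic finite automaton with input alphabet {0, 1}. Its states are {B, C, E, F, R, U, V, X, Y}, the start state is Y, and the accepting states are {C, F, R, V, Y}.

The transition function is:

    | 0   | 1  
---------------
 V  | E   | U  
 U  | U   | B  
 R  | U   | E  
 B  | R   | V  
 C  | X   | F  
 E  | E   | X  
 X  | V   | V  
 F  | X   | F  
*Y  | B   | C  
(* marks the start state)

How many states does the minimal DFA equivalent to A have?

4

P0 = {C,F,R,V,Y} | {B,E,U,X}.
Split {C,F,R,V,Y} by δ(·,1) → {C,F,Y} and {R,V}.
Split {B,E,U,X} by δ(·,0) → {E,U} and {B,X}.
Stable partition: {C,F,Y} | {E,U} | {R,V} | {B,X} — 4 equivalence classes.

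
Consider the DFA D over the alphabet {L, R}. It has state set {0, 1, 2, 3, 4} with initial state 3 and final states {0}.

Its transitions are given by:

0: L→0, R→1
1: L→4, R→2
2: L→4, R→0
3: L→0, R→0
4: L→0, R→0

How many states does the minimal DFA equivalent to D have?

Initial partition by acceptance: {0} | {1,2,3,4}.
Refine {1,2,3,4} on symbol L: members go to different blocks, giving {1,2} and {3,4}.
Refine {1,2} on symbol R: members go to different blocks, giving {1} and {2}.
No further refinement is possible. Final partition (4 blocks): {0} | {1} | {3,4} | {2}.

4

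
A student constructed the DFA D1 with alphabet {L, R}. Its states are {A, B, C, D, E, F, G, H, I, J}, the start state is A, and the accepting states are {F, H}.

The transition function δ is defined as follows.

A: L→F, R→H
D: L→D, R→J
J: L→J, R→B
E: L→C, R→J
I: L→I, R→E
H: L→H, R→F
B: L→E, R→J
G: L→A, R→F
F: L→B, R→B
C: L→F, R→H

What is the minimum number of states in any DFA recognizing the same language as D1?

Reachable states from the start: {A,B,C,E,F,H,J}. Unreachable: {D,G,I} — drop them.
P0 = {F,H} | {A,B,C,E,J}.
Refine {F,H} on symbol L: members go to different blocks, giving {F} and {H}.
Split {A,B,C,E,J} by δ(·,L) → {B,E,J} and {A,C}.
On input L, block {B,E,J} splits into {B,J} and {E}.
Split {B,J} by δ(·,L) → {B} and {J}.
Stable partition: {F} | {B} | {H} | {A,C} | {E} | {J} — 6 equivalence classes.

6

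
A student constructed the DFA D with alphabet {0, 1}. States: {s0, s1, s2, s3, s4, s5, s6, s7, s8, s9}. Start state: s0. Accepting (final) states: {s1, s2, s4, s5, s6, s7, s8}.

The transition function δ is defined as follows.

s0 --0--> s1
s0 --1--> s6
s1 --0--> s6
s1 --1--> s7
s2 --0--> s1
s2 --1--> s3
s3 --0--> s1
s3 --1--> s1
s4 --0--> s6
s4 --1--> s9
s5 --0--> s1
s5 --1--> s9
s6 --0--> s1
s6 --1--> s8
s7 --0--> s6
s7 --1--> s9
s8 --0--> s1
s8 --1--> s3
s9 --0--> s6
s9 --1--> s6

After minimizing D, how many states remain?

States {s2,s4,s5} cannot be reached from the start state, so discard them.
Initial partition by acceptance: {s1,s6,s7,s8} | {s0,s3,s9}.
Refine {s1,s6,s7,s8} on symbol 1: members go to different blocks, giving {s1,s6} and {s7,s8}.
No further refinement is possible. Final partition (3 blocks): {s1,s6} | {s0,s3,s9} | {s7,s8}.

3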